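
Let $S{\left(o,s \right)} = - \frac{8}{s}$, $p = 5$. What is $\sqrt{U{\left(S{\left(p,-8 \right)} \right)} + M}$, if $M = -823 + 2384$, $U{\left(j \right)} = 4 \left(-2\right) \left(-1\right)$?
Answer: $\sqrt{1569} \approx 39.611$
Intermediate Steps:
$U{\left(j \right)} = 8$ ($U{\left(j \right)} = \left(-8\right) \left(-1\right) = 8$)
$M = 1561$
$\sqrt{U{\left(S{\left(p,-8 \right)} \right)} + M} = \sqrt{8 + 1561} = \sqrt{1569}$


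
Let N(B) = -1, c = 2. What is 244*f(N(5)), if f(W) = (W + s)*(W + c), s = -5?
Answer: -1464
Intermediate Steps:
f(W) = (-5 + W)*(2 + W) (f(W) = (W - 5)*(W + 2) = (-5 + W)*(2 + W))
244*f(N(5)) = 244*(-10 + (-1)² - 3*(-1)) = 244*(-10 + 1 + 3) = 244*(-6) = -1464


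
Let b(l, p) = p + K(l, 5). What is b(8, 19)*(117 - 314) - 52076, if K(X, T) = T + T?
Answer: -57789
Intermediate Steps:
K(X, T) = 2*T
b(l, p) = 10 + p (b(l, p) = p + 2*5 = p + 10 = 10 + p)
b(8, 19)*(117 - 314) - 52076 = (10 + 19)*(117 - 314) - 52076 = 29*(-197) - 52076 = -5713 - 52076 = -57789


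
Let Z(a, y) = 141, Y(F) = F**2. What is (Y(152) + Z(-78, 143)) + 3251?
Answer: 26496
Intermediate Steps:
(Y(152) + Z(-78, 143)) + 3251 = (152**2 + 141) + 3251 = (23104 + 141) + 3251 = 23245 + 3251 = 26496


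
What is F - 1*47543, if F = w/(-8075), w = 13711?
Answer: -383923436/8075 ≈ -47545.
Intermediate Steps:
F = -13711/8075 (F = 13711/(-8075) = 13711*(-1/8075) = -13711/8075 ≈ -1.6980)
F - 1*47543 = -13711/8075 - 1*47543 = -13711/8075 - 47543 = -383923436/8075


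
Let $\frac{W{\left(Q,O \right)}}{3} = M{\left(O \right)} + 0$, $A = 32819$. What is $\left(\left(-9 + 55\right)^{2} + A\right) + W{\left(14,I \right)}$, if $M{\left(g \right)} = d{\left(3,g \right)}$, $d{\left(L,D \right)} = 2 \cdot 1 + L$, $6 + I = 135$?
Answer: $34950$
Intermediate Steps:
$I = 129$ ($I = -6 + 135 = 129$)
$d{\left(L,D \right)} = 2 + L$
$M{\left(g \right)} = 5$ ($M{\left(g \right)} = 2 + 3 = 5$)
$W{\left(Q,O \right)} = 15$ ($W{\left(Q,O \right)} = 3 \left(5 + 0\right) = 3 \cdot 5 = 15$)
$\left(\left(-9 + 55\right)^{2} + A\right) + W{\left(14,I \right)} = \left(\left(-9 + 55\right)^{2} + 32819\right) + 15 = \left(46^{2} + 32819\right) + 15 = \left(2116 + 32819\right) + 15 = 34935 + 15 = 34950$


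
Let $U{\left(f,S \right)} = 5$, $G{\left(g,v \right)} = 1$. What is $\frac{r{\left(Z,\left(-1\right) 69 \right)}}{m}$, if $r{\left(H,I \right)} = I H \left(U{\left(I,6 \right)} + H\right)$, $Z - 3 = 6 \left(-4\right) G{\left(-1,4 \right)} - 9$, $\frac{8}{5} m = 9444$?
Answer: $- \frac{6900}{787} \approx -8.7675$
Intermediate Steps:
$m = \frac{11805}{2}$ ($m = \frac{5}{8} \cdot 9444 = \frac{11805}{2} \approx 5902.5$)
$Z = -30$ ($Z = 3 + \left(6 \left(-4\right) 1 - 9\right) = 3 - 33 = -30$)
$r{\left(H,I \right)} = H I \left(5 + H\right)$ ($r{\left(H,I \right)} = I H \left(5 + H\right) = H I \left(5 + H\right)$)
$\frac{r{\left(Z,\left(-1\right) 69 \right)}}{m} = \frac{\left(-30\right) \left(\left(-1\right) 69\right) \left(5 - 30\right)}{\frac{11805}{2}} = \left(-30\right) \left(-69\right) \left(-25\right) \frac{2}{11805} = \left(-51750\right) \frac{2}{11805} = - \frac{6900}{787}$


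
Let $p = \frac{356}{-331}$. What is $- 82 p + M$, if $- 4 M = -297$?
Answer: $\frac{215075}{1324} \approx 162.44$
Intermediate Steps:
$p = - \frac{356}{331}$ ($p = 356 \left(- \frac{1}{331}\right) = - \frac{356}{331} \approx -1.0755$)
$M = \frac{297}{4}$ ($M = \left(- \frac{1}{4}\right) \left(-297\right) = \frac{297}{4} \approx 74.25$)
$- 82 p + M = \left(-82\right) \left(- \frac{356}{331}\right) + \frac{297}{4} = \frac{29192}{331} + \frac{297}{4} = \frac{215075}{1324}$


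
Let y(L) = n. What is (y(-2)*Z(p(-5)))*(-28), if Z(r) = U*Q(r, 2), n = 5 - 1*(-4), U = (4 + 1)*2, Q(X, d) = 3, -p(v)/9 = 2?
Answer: -7560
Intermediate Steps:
p(v) = -18 (p(v) = -9*2 = -18)
U = 10 (U = 5*2 = 10)
n = 9 (n = 5 + 4 = 9)
y(L) = 9
Z(r) = 30 (Z(r) = 10*3 = 30)
(y(-2)*Z(p(-5)))*(-28) = (9*30)*(-28) = 270*(-28) = -7560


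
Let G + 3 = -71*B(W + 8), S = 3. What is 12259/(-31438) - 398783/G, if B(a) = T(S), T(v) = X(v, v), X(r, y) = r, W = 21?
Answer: 6267146005/3395304 ≈ 1845.8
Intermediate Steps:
T(v) = v
B(a) = 3
G = -216 (G = -3 - 71*3 = -3 - 213 = -216)
12259/(-31438) - 398783/G = 12259/(-31438) - 398783/(-216) = 12259*(-1/31438) - 398783*(-1/216) = -12259/31438 + 398783/216 = 6267146005/3395304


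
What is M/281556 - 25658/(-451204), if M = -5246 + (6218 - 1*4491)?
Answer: 156566027/3528866484 ≈ 0.044367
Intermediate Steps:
M = -3519 (M = -5246 + (6218 - 4491) = -5246 + 1727 = -3519)
M/281556 - 25658/(-451204) = -3519/281556 - 25658/(-451204) = -3519*1/281556 - 25658*(-1/451204) = -391/31284 + 12829/225602 = 156566027/3528866484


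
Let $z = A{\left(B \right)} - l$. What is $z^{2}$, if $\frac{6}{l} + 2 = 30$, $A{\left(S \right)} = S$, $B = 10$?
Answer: $\frac{18769}{196} \approx 95.76$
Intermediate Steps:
$l = \frac{3}{14}$ ($l = \frac{6}{-2 + 30} = \frac{6}{28} = 6 \cdot \frac{1}{28} = \frac{3}{14} \approx 0.21429$)
$z = \frac{137}{14}$ ($z = 10 - \frac{3}{14} = \frac{137}{14} \approx 9.7857$)
$z^{2} = \left(\frac{137}{14}\right)^{2} = \frac{18769}{196}$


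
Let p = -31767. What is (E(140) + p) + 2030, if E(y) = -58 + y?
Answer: -29655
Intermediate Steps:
(E(140) + p) + 2030 = ((-58 + 140) - 31767) + 2030 = (82 - 31767) + 2030 = -31685 + 2030 = -29655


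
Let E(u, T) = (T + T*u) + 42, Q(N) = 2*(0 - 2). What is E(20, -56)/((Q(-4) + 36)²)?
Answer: -567/512 ≈ -1.1074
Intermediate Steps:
Q(N) = -4 (Q(N) = 2*(-2) = -4)
E(u, T) = 42 + T + T*u
E(20, -56)/((Q(-4) + 36)²) = (42 - 56 - 56*20)/((-4 + 36)²) = (42 - 56 - 1120)/(32²) = -1134/1024 = -1134*1/1024 = -567/512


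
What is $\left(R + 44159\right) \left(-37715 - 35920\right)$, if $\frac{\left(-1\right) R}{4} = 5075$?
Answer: $-1756857465$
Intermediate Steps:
$R = -20300$ ($R = \left(-4\right) 5075 = -20300$)
$\left(R + 44159\right) \left(-37715 - 35920\right) = \left(-20300 + 44159\right) \left(-37715 - 35920\right) = 23859 \left(-73635\right) = -1756857465$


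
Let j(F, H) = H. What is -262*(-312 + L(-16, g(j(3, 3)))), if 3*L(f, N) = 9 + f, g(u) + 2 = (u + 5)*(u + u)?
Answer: 247066/3 ≈ 82355.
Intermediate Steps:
g(u) = -2 + 2*u*(5 + u) (g(u) = -2 + (u + 5)*(u + u) = -2 + (5 + u)*(2*u) = -2 + 2*u*(5 + u))
L(f, N) = 3 + f/3 (L(f, N) = (9 + f)/3 = 3 + f/3)
-262*(-312 + L(-16, g(j(3, 3)))) = -262*(-312 + (3 + (⅓)*(-16))) = -262*(-312 + (3 - 16/3)) = -262*(-312 - 7/3) = -262*(-943/3) = 247066/3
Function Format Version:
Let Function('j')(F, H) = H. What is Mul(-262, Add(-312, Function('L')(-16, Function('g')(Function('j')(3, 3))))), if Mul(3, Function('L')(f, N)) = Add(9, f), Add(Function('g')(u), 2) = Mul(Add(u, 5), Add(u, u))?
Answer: Rational(247066, 3) ≈ 82355.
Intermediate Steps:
Function('g')(u) = Add(-2, Mul(2, u, Add(5, u))) (Function('g')(u) = Add(-2, Mul(Add(u, 5), Add(u, u))) = Add(-2, Mul(Add(5, u), Mul(2, u))) = Add(-2, Mul(2, u, Add(5, u))))
Function('L')(f, N) = Add(3, Mul(Rational(1, 3), f)) (Function('L')(f, N) = Mul(Rational(1, 3), Add(9, f)) = Add(3, Mul(Rational(1, 3), f)))
Mul(-262, Add(-312, Function('L')(-16, Function('g')(Function('j')(3, 3))))) = Mul(-262, Add(-312, Add(3, Mul(Rational(1, 3), -16)))) = Mul(-262, Add(-312, Add(3, Rational(-16, 3)))) = Mul(-262, Add(-312, Rational(-7, 3))) = Mul(-262, Rational(-943, 3)) = Rational(247066, 3)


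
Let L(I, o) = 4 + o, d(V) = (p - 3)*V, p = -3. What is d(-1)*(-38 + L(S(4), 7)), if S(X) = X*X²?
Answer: -162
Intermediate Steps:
d(V) = -6*V (d(V) = (-3 - 3)*V = -6*V)
S(X) = X³
d(-1)*(-38 + L(S(4), 7)) = (-6*(-1))*(-38 + (4 + 7)) = 6*(-38 + 11) = 6*(-27) = -162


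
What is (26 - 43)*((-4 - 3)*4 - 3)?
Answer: 527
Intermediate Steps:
(26 - 43)*((-4 - 3)*4 - 3) = -17*(-7*4 - 3) = -17*(-28 - 3) = -17*(-31) = 527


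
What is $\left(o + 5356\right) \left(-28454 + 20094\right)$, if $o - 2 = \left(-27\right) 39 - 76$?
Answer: $-35354440$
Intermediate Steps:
$o = -1127$ ($o = 2 - 1129 = -1127$)
$\left(o + 5356\right) \left(-28454 + 20094\right) = \left(-1127 + 5356\right) \left(-28454 + 20094\right) = 4229 \left(-8360\right) = -35354440$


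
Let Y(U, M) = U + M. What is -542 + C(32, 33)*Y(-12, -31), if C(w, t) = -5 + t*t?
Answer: -47154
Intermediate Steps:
C(w, t) = -5 + t²
Y(U, M) = M + U
-542 + C(32, 33)*Y(-12, -31) = -542 + (-5 + 33²)*(-31 - 12) = -542 + (-5 + 1089)*(-43) = -542 + 1084*(-43) = -542 - 46612 = -47154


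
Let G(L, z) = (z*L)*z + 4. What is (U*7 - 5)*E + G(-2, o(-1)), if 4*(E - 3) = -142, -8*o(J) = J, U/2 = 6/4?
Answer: -16513/32 ≈ -516.03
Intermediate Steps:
U = 3 (U = 2*(6/4) = 2*(6*(1/4)) = 2*(3/2) = 3)
o(J) = -J/8
E = -65/2 (E = 3 + (1/4)*(-142) = 3 - 71/2 = -65/2 ≈ -32.500)
G(L, z) = 4 + L*z**2 (G(L, z) = (L*z)*z + 4 = L*z**2 + 4 = 4 + L*z**2)
(U*7 - 5)*E + G(-2, o(-1)) = (3*7 - 5)*(-65/2) + (4 - 2*(-1/8*(-1))**2) = (21 - 5)*(-65/2) + (4 - 2*(1/8)**2) = 16*(-65/2) + (4 - 2*1/64) = -520 + (4 - 1/32) = -520 + 127/32 = -16513/32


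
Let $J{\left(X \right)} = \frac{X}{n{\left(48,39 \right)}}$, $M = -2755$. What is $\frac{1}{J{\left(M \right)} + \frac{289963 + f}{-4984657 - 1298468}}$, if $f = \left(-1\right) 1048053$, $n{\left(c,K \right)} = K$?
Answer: $- \frac{16336125}{1152029591} \approx -0.01418$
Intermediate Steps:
$f = -1048053$
$J{\left(X \right)} = \frac{X}{39}$
$\frac{1}{J{\left(M \right)} + \frac{289963 + f}{-4984657 - 1298468}} = \frac{1}{\frac{1}{39} \left(-2755\right) + \frac{289963 - 1048053}{-4984657 - 1298468}} = \frac{1}{- \frac{2755}{39} - \frac{758090}{-6283125}} = \frac{1}{- \frac{2755}{39} - - \frac{151618}{1256625}} = \frac{1}{- \frac{2755}{39} + \frac{151618}{1256625}} = \frac{1}{- \frac{1152029591}{16336125}} = - \frac{16336125}{1152029591}$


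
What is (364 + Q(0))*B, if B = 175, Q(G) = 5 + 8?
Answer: 65975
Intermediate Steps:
Q(G) = 13
(364 + Q(0))*B = (364 + 13)*175 = 377*175 = 65975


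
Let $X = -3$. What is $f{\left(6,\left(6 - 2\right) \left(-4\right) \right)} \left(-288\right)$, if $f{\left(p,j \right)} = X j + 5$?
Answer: $-15264$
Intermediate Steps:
$f{\left(p,j \right)} = 5 - 3 j$ ($f{\left(p,j \right)} = - 3 j + 5 = 5 - 3 j$)
$f{\left(6,\left(6 - 2\right) \left(-4\right) \right)} \left(-288\right) = \left(5 - 3 \left(6 - 2\right) \left(-4\right)\right) \left(-288\right) = \left(5 - 3 \cdot 4 \left(-4\right)\right) \left(-288\right) = \left(5 - -48\right) \left(-288\right) = \left(5 + 48\right) \left(-288\right) = 53 \left(-288\right) = -15264$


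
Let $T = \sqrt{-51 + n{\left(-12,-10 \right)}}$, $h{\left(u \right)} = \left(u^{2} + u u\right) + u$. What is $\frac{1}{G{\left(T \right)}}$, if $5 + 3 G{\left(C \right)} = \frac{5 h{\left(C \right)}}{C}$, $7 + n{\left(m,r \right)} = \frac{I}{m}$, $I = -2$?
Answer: $- \frac{3 i \sqrt{2082}}{3470} \approx - 0.039449 i$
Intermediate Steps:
$n{\left(m,r \right)} = -7 - \frac{2}{m}$
$h{\left(u \right)} = u + 2 u^{2}$ ($h{\left(u \right)} = \left(u^{2} + u^{2}\right) + u = 2 u^{2} + u = u + 2 u^{2}$)
$T = \frac{i \sqrt{2082}}{6}$ ($T = \sqrt{-51 - \left(7 + \frac{2}{-12}\right)} = \sqrt{-51 - \frac{41}{6}} = \sqrt{- \frac{347}{6}} = \frac{i \sqrt{2082}}{6} \approx 7.6048 i$)
$G{\left(C \right)} = \frac{10 C}{3}$ ($G{\left(C \right)} = - \frac{5}{3} + \frac{5 C \left(1 + 2 C\right) \frac{1}{C}}{3} = - \frac{5}{3} + \frac{5 + 10 C}{3} = - \frac{5}{3} + \left(\frac{5}{3} + \frac{10 C}{3}\right) = \frac{10 C}{3}$)
$\frac{1}{G{\left(T \right)}} = \frac{1}{\frac{10}{3} \frac{i \sqrt{2082}}{6}} = \frac{1}{\frac{5}{9} i \sqrt{2082}} = - \frac{3 i \sqrt{2082}}{3470}$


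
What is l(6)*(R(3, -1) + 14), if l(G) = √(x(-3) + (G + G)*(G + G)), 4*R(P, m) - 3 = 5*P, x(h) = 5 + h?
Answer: 37*√146/2 ≈ 223.54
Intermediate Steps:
R(P, m) = ¾ + 5*P/4 (R(P, m) = ¾ + (5*P)/4 = ¾ + 5*P/4)
l(G) = √(2 + 4*G²) (l(G) = √((5 - 3) + (G + G)*(G + G)) = √(2 + (2*G)*(2*G)) = √(2 + 4*G²))
l(6)*(R(3, -1) + 14) = √(2 + 4*6²)*((¾ + (5/4)*3) + 14) = √(2 + 4*36)*((¾ + 15/4) + 14) = √(2 + 144)*(9/2 + 14) = √146*(37/2) = 37*√146/2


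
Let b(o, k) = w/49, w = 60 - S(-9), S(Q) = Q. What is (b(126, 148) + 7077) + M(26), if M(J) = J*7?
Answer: 355760/49 ≈ 7260.4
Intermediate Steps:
M(J) = 7*J
w = 69 (w = 60 - 1*(-9) = 60 + 9 = 69)
b(o, k) = 69/49
(b(126, 148) + 7077) + M(26) = (69/49 + 7077) + 7*26 = 346842/49 + 182 = 355760/49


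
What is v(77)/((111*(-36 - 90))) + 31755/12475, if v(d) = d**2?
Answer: 10576033/4985010 ≈ 2.1216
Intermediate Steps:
v(77)/((111*(-36 - 90))) + 31755/12475 = 77**2/((111*(-36 - 90))) + 31755/12475 = 5929/((111*(-126))) + 31755*(1/12475) = 5929/(-13986) + 6351/2495 = 5929*(-1/13986) + 6351/2495 = -847/1998 + 6351/2495 = 10576033/4985010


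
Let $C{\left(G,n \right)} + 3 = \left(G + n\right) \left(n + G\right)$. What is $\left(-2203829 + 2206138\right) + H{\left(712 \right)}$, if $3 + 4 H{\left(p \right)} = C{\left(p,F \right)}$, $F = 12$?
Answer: $\frac{266703}{2} \approx 1.3335 \cdot 10^{5}$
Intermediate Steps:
$C{\left(G,n \right)} = -3 + \left(G + n\right)^{2}$ ($C{\left(G,n \right)} = -3 + \left(G + n\right) \left(n + G\right) = -3 + \left(G + n\right) \left(G + n\right) = -3 + \left(G + n\right)^{2}$)
$H{\left(p \right)} = - \frac{3}{2} + \frac{\left(12 + p\right)^{2}}{4}$ ($H{\left(p \right)} = - \frac{3}{4} + \frac{-3 + \left(p + 12\right)^{2}}{4} = - \frac{3}{4} + \frac{-3 + \left(12 + p\right)^{2}}{4} = - \frac{3}{4} + \left(- \frac{3}{4} + \frac{\left(12 + p\right)^{2}}{4}\right) = - \frac{3}{2} + \frac{\left(12 + p\right)^{2}}{4}$)
$\left(-2203829 + 2206138\right) + H{\left(712 \right)} = \left(-2203829 + 2206138\right) - \left(\frac{3}{2} - \frac{\left(12 + 712\right)^{2}}{4}\right) = 2309 - \left(\frac{3}{2} - \frac{724^{2}}{4}\right) = 2309 + \left(- \frac{3}{2} + \frac{1}{4} \cdot 524176\right) = 2309 + \left(- \frac{3}{2} + 131044\right) = 2309 + \frac{262085}{2} = \frac{266703}{2}$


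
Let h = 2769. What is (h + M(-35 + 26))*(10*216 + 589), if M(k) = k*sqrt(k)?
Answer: 7611981 - 74223*I ≈ 7.612e+6 - 74223.0*I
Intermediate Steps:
M(k) = k**(3/2)
(h + M(-35 + 26))*(10*216 + 589) = (2769 + (-35 + 26)**(3/2))*(10*216 + 589) = (2769 + (-9)**(3/2))*(2160 + 589) = (2769 - 27*I)*2749 = 7611981 - 74223*I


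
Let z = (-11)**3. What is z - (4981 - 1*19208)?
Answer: 12896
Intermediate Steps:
z = -1331
z - (4981 - 1*19208) = -1331 - (4981 - 1*19208) = -1331 - (4981 - 19208) = -1331 - 1*(-14227) = -1331 + 14227 = 12896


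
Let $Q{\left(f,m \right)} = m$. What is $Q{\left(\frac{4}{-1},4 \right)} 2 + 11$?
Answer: $19$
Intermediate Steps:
$Q{\left(\frac{4}{-1},4 \right)} 2 + 11 = 4 \cdot 2 + 11 = 8 + 11 = 19$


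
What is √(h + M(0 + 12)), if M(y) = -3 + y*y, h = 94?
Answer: √235 ≈ 15.330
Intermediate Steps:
M(y) = -3 + y²
√(h + M(0 + 12)) = √(94 + (-3 + (0 + 12)²)) = √(94 + (-3 + 12²)) = √(94 + (-3 + 144)) = √(94 + 141) = √235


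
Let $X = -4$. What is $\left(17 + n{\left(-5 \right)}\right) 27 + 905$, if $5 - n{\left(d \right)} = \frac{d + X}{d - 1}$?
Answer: $\frac{2917}{2} \approx 1458.5$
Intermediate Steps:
$n{\left(d \right)} = 5 - \frac{-4 + d}{-1 + d}$ ($n{\left(d \right)} = 5 - \frac{d - 4}{d - 1} = 5 - \frac{-4 + d}{-1 + d}$)
$\left(17 + n{\left(-5 \right)}\right) 27 + 905 = \left(17 + \frac{-1 + 4 \left(-5\right)}{-1 - 5}\right) 27 + 905 = \left(17 + \frac{-1 - 20}{-6}\right) 27 + 905 = \left(17 - - \frac{7}{2}\right) 27 + 905 = \left(17 + \frac{7}{2}\right) 27 + 905 = \frac{41}{2} \cdot 27 + 905 = \frac{1107}{2} + 905 = \frac{2917}{2}$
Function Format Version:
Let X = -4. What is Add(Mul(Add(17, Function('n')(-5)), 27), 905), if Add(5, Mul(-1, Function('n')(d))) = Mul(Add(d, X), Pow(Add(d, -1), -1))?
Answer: Rational(2917, 2) ≈ 1458.5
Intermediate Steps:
Function('n')(d) = Add(5, Mul(-1, Pow(Add(-1, d), -1), Add(-4, d))) (Function('n')(d) = Add(5, Mul(-1, Mul(Add(d, -4), Pow(Add(d, -1), -1)))) = Add(5, Mul(-1, Mul(Add(-4, d), Pow(Add(-1, d), -1)))) = Add(5, Mul(-1, Mul(Pow(Add(-1, d), -1), Add(-4, d)))) = Add(5, Mul(-1, Pow(Add(-1, d), -1), Add(-4, d))))
Add(Mul(Add(17, Function('n')(-5)), 27), 905) = Add(Mul(Add(17, Mul(Pow(Add(-1, -5), -1), Add(-1, Mul(4, -5)))), 27), 905) = Add(Mul(Add(17, Mul(Pow(-6, -1), Add(-1, -20))), 27), 905) = Add(Mul(Add(17, Mul(Rational(-1, 6), -21)), 27), 905) = Add(Mul(Add(17, Rational(7, 2)), 27), 905) = Add(Mul(Rational(41, 2), 27), 905) = Add(Rational(1107, 2), 905) = Rational(2917, 2)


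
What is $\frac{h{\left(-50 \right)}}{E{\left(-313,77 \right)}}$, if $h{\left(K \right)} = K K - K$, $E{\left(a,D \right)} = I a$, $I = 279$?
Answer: $- \frac{850}{29109} \approx -0.029201$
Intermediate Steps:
$E{\left(a,D \right)} = 279 a$
$h{\left(K \right)} = K^{2} - K$
$\frac{h{\left(-50 \right)}}{E{\left(-313,77 \right)}} = \frac{\left(-50\right) \left(-1 - 50\right)}{279 \left(-313\right)} = \frac{\left(-50\right) \left(-51\right)}{-87327} = 2550 \left(- \frac{1}{87327}\right) = - \frac{850}{29109}$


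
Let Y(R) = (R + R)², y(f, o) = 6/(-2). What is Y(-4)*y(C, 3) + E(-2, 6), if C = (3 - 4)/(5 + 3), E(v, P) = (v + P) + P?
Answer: -182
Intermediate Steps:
E(v, P) = v + 2*P (E(v, P) = (P + v) + P = v + 2*P)
C = -⅛ (C = -1/8 = -1*⅛ = -⅛ ≈ -0.12500)
y(f, o) = -3 (y(f, o) = 6*(-½) = -3)
Y(R) = 4*R² (Y(R) = (2*R)² = 4*R²)
Y(-4)*y(C, 3) + E(-2, 6) = (4*(-4)²)*(-3) + (-2 + 2*6) = (4*16)*(-3) + (-2 + 12) = 64*(-3) + 10 = -192 + 10 = -182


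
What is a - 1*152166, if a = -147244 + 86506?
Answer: -212904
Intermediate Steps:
a = -60738
a - 1*152166 = -60738 - 1*152166 = -60738 - 152166 = -212904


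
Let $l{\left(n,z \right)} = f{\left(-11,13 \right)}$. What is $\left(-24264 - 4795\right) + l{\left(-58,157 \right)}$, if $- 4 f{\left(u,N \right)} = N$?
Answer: $- \frac{116249}{4} \approx -29062.0$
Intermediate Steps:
$f{\left(u,N \right)} = - \frac{N}{4}$
$l{\left(n,z \right)} = - \frac{13}{4}$ ($l{\left(n,z \right)} = \left(- \frac{1}{4}\right) 13 = - \frac{13}{4}$)
$\left(-24264 - 4795\right) + l{\left(-58,157 \right)} = \left(-24264 - 4795\right) - \frac{13}{4} = -29059 - \frac{13}{4} = - \frac{116249}{4}$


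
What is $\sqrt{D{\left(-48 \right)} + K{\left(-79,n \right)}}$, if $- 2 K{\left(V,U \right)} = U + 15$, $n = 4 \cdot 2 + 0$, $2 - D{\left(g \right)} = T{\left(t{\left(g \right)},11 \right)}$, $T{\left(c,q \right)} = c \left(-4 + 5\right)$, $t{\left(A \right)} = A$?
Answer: $\frac{\sqrt{154}}{2} \approx 6.2048$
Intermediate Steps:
$T{\left(c,q \right)} = c$ ($T{\left(c,q \right)} = c 1 = c$)
$D{\left(g \right)} = 2 - g$
$n = 8$ ($n = 8 + 0 = 8$)
$K{\left(V,U \right)} = - \frac{15}{2} - \frac{U}{2}$ ($K{\left(V,U \right)} = - \frac{U + 15}{2} = - \frac{15 + U}{2} = - \frac{15}{2} - \frac{U}{2}$)
$\sqrt{D{\left(-48 \right)} + K{\left(-79,n \right)}} = \sqrt{\left(2 - -48\right) - \frac{23}{2}} = \sqrt{\left(2 + 48\right) - \frac{23}{2}} = \sqrt{50 - \frac{23}{2}} = \sqrt{\frac{77}{2}} = \frac{\sqrt{154}}{2}$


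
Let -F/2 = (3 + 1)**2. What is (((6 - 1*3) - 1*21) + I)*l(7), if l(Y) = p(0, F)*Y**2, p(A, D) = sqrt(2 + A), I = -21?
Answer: -1911*sqrt(2) ≈ -2702.6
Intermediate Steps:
F = -32 (F = -2*(3 + 1)**2 = -2*4**2 = -2*16 = -32)
l(Y) = sqrt(2)*Y**2 (l(Y) = sqrt(2 + 0)*Y**2 = sqrt(2)*Y**2)
(((6 - 1*3) - 1*21) + I)*l(7) = (((6 - 1*3) - 1*21) - 21)*(sqrt(2)*7**2) = (((6 - 3) - 21) - 21)*(sqrt(2)*49) = ((3 - 21) - 21)*(49*sqrt(2)) = (-18 - 21)*(49*sqrt(2)) = -1911*sqrt(2)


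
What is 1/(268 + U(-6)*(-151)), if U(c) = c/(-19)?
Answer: 19/4186 ≈ 0.0045389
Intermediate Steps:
U(c) = -c/19 (U(c) = c*(-1/19) = -c/19)
1/(268 + U(-6)*(-151)) = 1/(268 - 1/19*(-6)*(-151)) = 1/(268 + (6/19)*(-151)) = 1/(268 - 906/19) = 1/(4186/19) = 19/4186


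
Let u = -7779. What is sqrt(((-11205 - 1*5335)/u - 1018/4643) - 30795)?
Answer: I*sqrt(40169666322196728549)/36117897 ≈ 175.48*I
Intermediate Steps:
sqrt(((-11205 - 1*5335)/u - 1018/4643) - 30795) = sqrt(((-11205 - 1*5335)/(-7779) - 1018/4643) - 30795) = sqrt(((-11205 - 5335)*(-1/7779) - 1018*1/4643) - 30795) = sqrt((-16540*(-1/7779) - 1018/4643) - 30795) = sqrt((16540/7779 - 1018/4643) - 30795) = sqrt(68876198/36117897 - 30795) = sqrt(-1112181761917/36117897) = I*sqrt(40169666322196728549)/36117897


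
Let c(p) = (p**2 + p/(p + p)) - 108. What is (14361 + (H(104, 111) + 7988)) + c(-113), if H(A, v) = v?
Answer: 70243/2 ≈ 35122.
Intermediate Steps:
c(p) = -215/2 + p**2 (c(p) = (p**2 + p/((2*p))) - 108 = (p**2 + (1/(2*p))*p) - 108 = (p**2 + 1/2) - 108 = (1/2 + p**2) - 108 = -215/2 + p**2)
(14361 + (H(104, 111) + 7988)) + c(-113) = (14361 + (111 + 7988)) + (-215/2 + (-113)**2) = (14361 + 8099) + (-215/2 + 12769) = 22460 + 25323/2 = 70243/2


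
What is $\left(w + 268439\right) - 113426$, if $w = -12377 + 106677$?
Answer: $249313$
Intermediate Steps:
$w = 94300$
$\left(w + 268439\right) - 113426 = \left(94300 + 268439\right) - 113426 = 362739 - 113426 = 249313$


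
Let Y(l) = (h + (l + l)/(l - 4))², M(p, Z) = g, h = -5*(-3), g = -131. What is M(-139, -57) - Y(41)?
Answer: -585108/1369 ≈ -427.40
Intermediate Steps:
h = 15
M(p, Z) = -131
Y(l) = (15 + 2*l/(-4 + l))² (Y(l) = (15 + (l + l)/(l - 4))² = (15 + (2*l)/(-4 + l))² = (15 + 2*l/(-4 + l))²)
M(-139, -57) - Y(41) = -131 - (-60 + 17*41)²/(-4 + 41)² = -131 - (-60 + 697)²/37² = -131 - 637²/1369 = -131 - 405769/1369 = -585108/1369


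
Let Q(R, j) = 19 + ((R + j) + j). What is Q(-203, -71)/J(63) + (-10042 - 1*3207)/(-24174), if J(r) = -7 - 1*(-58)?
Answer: -141275/24174 ≈ -5.8441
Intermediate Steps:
J(r) = 51 (J(r) = -7 + 58 = 51)
Q(R, j) = 19 + R + 2*j (Q(R, j) = 19 + (R + 2*j) = 19 + R + 2*j)
Q(-203, -71)/J(63) + (-10042 - 1*3207)/(-24174) = (19 - 203 + 2*(-71))/51 + (-10042 - 1*3207)/(-24174) = (19 - 203 - 142)*(1/51) + (-10042 - 3207)*(-1/24174) = -326*1/51 - 13249*(-1/24174) = -326/51 + 13249/24174 = -141275/24174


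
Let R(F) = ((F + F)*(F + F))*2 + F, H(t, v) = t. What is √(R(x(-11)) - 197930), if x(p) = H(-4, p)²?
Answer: I*√195866 ≈ 442.57*I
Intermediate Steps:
x(p) = 16 (x(p) = (-4)² = 16)
R(F) = F + 8*F² (R(F) = ((2*F)*(2*F))*2 + F = (4*F²)*2 + F = 8*F² + F = F + 8*F²)
√(R(x(-11)) - 197930) = √(16*(1 + 8*16) - 197930) = √(16*(1 + 128) - 197930) = √(16*129 - 197930) = √(2064 - 197930) = √(-195866) = I*√195866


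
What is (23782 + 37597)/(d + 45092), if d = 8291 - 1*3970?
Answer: 61379/49413 ≈ 1.2422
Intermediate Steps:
d = 4321 (d = 8291 - 3970 = 4321)
(23782 + 37597)/(d + 45092) = (23782 + 37597)/(4321 + 45092) = 61379/49413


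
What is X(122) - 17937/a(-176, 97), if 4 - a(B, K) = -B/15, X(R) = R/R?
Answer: 269171/116 ≈ 2320.4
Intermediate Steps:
X(R) = 1
a(B, K) = 4 + B/15 (a(B, K) = 4 - (-1)*B/15 = 4 + B/15)
X(122) - 17937/a(-176, 97) = 1 - 17937/(4 + (1/15)*(-176)) = 1 - 17937/(4 - 176/15) = 1 - 17937/(-116/15) = 1 - 17937*(-15)/116 = 1 - 1*(-269055/116) = 1 + 269055/116 = 269171/116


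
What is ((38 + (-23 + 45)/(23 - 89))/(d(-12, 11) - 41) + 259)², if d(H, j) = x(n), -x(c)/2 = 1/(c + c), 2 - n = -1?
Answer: 1024192009/15376 ≈ 66610.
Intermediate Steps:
n = 3 (n = 2 - 1*(-1) = 2 + 1 = 3)
x(c) = -1/c (x(c) = -2/(c + c) = -2*1/(2*c) = -1/c)
d(H, j) = -⅓ (d(H, j) = -1/3 = -1*⅓ = -⅓)
((38 + (-23 + 45)/(23 - 89))/(d(-12, 11) - 41) + 259)² = ((38 + (-23 + 45)/(23 - 89))/(-⅓ - 41) + 259)² = ((38 + 22/(-66))/(-124/3) + 259)² = ((38 + 22*(-1/66))*(-3/124) + 259)² = ((38 - ⅓)*(-3/124) + 259)² = ((113/3)*(-3/124) + 259)² = (-113/124 + 259)² = (32003/124)² = 1024192009/15376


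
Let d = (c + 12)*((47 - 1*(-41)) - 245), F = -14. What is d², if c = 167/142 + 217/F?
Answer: 671069025/5041 ≈ 1.3312e+5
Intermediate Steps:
c = -1017/71 (c = 167/142 + 217/(-14) = 167*(1/142) + 217*(-1/14) = 167/142 - 31/2 = -1017/71 ≈ -14.324)
d = 25905/71 (d = (-1017/71 + 12)*((47 - 1*(-41)) - 245) = -165*((47 + 41) - 245)/71 = -165*(88 - 245)/71 = -165/71*(-157) = 25905/71 ≈ 364.86)
d² = (25905/71)² = 671069025/5041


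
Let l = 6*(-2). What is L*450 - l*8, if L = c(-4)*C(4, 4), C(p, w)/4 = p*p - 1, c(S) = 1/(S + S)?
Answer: -3279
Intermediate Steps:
c(S) = 1/(2*S)
C(p, w) = -4 + 4*p² (C(p, w) = 4*(p*p - 1) = 4*(p² - 1) = 4*(-1 + p²) = -4 + 4*p²)
l = -12
L = -15/2 (L = ((½)/(-4))*(-4 + 4*4²) = ((½)*(-¼))*(-4 + 4*16) = -(-4 + 64)/8 = -⅛*60 = -15/2 ≈ -7.5000)
L*450 - l*8 = -15/2*450 - 1*(-12)*8 = -3375 + 12*8 = -3375 + 96 = -3279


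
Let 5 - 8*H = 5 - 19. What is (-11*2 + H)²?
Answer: 24649/64 ≈ 385.14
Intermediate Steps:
H = 19/8 (H = 5/8 - (5 - 19)/8 = 5/8 - ⅛*(-14) = 5/8 + 7/4 = 19/8 ≈ 2.3750)
(-11*2 + H)² = (-11*2 + 19/8)² = (-22 + 19/8)² = (-157/8)² = 24649/64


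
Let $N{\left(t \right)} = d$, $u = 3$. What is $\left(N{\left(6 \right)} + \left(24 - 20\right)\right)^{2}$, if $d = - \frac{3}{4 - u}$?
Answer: $1$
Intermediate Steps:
$d = -3$ ($d = - \frac{3}{4 - 3} = - \frac{3}{1} = \left(-3\right) 1 = -3$)
$N{\left(t \right)} = -3$
$\left(N{\left(6 \right)} + \left(24 - 20\right)\right)^{2} = \left(-3 + \left(24 - 20\right)\right)^{2} = \left(-3 + 4\right)^{2} = 1^{2} = 1$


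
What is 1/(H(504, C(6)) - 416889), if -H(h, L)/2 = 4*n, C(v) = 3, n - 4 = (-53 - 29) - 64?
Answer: -1/415753 ≈ -2.4053e-6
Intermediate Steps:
n = -142 (n = 4 + ((-53 - 29) - 64) = 4 + (-82 - 64) = 4 - 146 = -142)
H(h, L) = 1136 (H(h, L) = -8*(-142) = -2*(-568) = 1136)
1/(H(504, C(6)) - 416889) = 1/(1136 - 416889) = 1/(-415753) = -1/415753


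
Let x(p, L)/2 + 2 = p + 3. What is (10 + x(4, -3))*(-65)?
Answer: -1300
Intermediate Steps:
x(p, L) = 2 + 2*p (x(p, L) = -4 + 2*(p + 3) = -4 + 2*(3 + p) = -4 + (6 + 2*p) = 2 + 2*p)
(10 + x(4, -3))*(-65) = (10 + (2 + 2*4))*(-65) = (10 + (2 + 8))*(-65) = (10 + 10)*(-65) = 20*(-65) = -1300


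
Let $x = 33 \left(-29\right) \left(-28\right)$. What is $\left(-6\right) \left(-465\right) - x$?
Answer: $-24006$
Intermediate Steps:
$x = 26796$ ($x = \left(-957\right) \left(-28\right) = 26796$)
$\left(-6\right) \left(-465\right) - x = \left(-6\right) \left(-465\right) - 26796 = 2790 - 26796 = -24006$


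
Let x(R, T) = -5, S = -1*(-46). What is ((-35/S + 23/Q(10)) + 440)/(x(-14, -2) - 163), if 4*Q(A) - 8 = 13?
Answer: -428537/162288 ≈ -2.6406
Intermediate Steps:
S = 46
Q(A) = 21/4 (Q(A) = 2 + (¼)*13 = 2 + 13/4 = 21/4)
((-35/S + 23/Q(10)) + 440)/(x(-14, -2) - 163) = ((-35/46 + 23/(21/4)) + 440)/(-5 - 163) = ((-35*1/46 + 23*(4/21)) + 440)/(-168) = ((-35/46 + 92/21) + 440)*(-1/168) = (3497/966 + 440)*(-1/168) = (428537/966)*(-1/168) = -428537/162288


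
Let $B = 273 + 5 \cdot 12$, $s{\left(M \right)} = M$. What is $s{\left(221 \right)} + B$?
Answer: $554$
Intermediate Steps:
$B = 333$ ($B = 273 + 60 = 333$)
$s{\left(221 \right)} + B = 221 + 333 = 554$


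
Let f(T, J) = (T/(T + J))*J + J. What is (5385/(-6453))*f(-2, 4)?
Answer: 0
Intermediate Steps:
f(T, J) = J + J*T/(J + T) (f(T, J) = (T/(J + T))*J + J = J*T/(J + T) + J = J + J*T/(J + T))
(5385/(-6453))*f(-2, 4) = (5385/(-6453))*(4*(4 + 2*(-2))/(4 - 2)) = (5385*(-1/6453))*(4*(4 - 4)/2) = -7180*0/(2151*2) = -1795/2151*0 = 0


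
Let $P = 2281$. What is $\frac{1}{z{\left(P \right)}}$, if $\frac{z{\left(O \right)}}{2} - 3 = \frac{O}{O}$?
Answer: $\frac{1}{8} \approx 0.125$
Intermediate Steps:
$z{\left(O \right)} = 8$ ($z{\left(O \right)} = 6 + 2 \frac{O}{O} = 6 + 2 \cdot 1 = 6 + 2 = 8$)
$\frac{1}{z{\left(P \right)}} = \frac{1}{8}$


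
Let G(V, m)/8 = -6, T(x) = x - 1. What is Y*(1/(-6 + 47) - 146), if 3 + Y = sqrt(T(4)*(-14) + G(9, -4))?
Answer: 17955/41 - 17955*I*sqrt(10)/41 ≈ 437.93 - 1384.8*I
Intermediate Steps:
T(x) = -1 + x
G(V, m) = -48 (G(V, m) = 8*(-6) = -48)
Y = -3 + 3*I*sqrt(10) (Y = -3 + sqrt((-1 + 4)*(-14) - 48) = -3 + sqrt(3*(-14) - 48) = -3 + sqrt(-42 - 48) = -3 + sqrt(-90) = -3 + 3*I*sqrt(10) ≈ -3.0 + 9.4868*I)
Y*(1/(-6 + 47) - 146) = (-3 + 3*I*sqrt(10))*(1/(-6 + 47) - 146) = (-3 + 3*I*sqrt(10))*(1/41 - 146) = (-3 + 3*I*sqrt(10))*(-5985/41) = 17955/41 - 17955*I*sqrt(10)/41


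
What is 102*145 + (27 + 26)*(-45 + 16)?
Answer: 13253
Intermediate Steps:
102*145 + (27 + 26)*(-45 + 16) = 14790 + 53*(-29) = 14790 - 1537 = 13253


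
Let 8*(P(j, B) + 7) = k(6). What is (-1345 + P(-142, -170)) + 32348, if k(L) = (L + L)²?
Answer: 31014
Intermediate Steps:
k(L) = 4*L² (k(L) = (2*L)² = 4*L²)
P(j, B) = 11 (P(j, B) = -7 + (4*6²)/8 = -7 + (4*36)/8 = -7 + (⅛)*144 = -7 + 18 = 11)
(-1345 + P(-142, -170)) + 32348 = (-1345 + 11) + 32348 = -1334 + 32348 = 31014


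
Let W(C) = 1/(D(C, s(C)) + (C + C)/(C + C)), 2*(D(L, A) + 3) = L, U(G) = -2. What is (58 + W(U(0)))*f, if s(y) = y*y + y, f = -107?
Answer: -18511/3 ≈ -6170.3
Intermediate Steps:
s(y) = y + y**2 (s(y) = y**2 + y = y + y**2)
D(L, A) = -3 + L/2
W(C) = 1/(-2 + C/2) (W(C) = 1/((-3 + C/2) + (C + C)/(C + C)) = 1/((-3 + C/2) + (2*C)/((2*C))) = 1/((-3 + C/2) + (2*C)*(1/(2*C))) = 1/((-3 + C/2) + 1) = 1/(-2 + C/2))
(58 + W(U(0)))*f = (58 + 2/(-4 - 2))*(-107) = (58 + 2/(-6))*(-107) = (58 + 2*(-1/6))*(-107) = (58 - 1/3)*(-107) = (173/3)*(-107) = -18511/3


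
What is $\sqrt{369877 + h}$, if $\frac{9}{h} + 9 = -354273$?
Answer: $\frac{\sqrt{5158375967246890}}{118094} \approx 608.17$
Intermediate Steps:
$h = - \frac{3}{118094}$ ($h = \frac{9}{-9 - 354273} = \frac{9}{-354282} = 9 \left(- \frac{1}{354282}\right) = - \frac{3}{118094} \approx -2.5403 \cdot 10^{-5}$)
$\sqrt{369877 + h} = \sqrt{369877 - \frac{3}{118094}} = \sqrt{\frac{43680254435}{118094}} = \frac{\sqrt{5158375967246890}}{118094}$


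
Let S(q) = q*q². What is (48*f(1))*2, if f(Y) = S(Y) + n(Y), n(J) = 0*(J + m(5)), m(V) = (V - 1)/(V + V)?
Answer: 96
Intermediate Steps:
m(V) = (-1 + V)/(2*V) (m(V) = (-1 + V)/((2*V)) = (-1 + V)*(1/(2*V)) = (-1 + V)/(2*V))
n(J) = 0 (n(J) = 0*(J + (½)*(-1 + 5)/5) = 0*(J + (½)*(⅕)*4) = 0*(J + ⅖) = 0*(⅖ + J) = 0)
S(q) = q³
f(Y) = Y³ (f(Y) = Y³ + 0 = Y³)
(48*f(1))*2 = (48*1³)*2 = (48*1)*2 = 48*2 = 96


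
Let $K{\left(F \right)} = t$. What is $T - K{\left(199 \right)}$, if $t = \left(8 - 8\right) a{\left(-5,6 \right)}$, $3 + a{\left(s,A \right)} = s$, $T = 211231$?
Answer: $211231$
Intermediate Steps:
$a{\left(s,A \right)} = -3 + s$
$t = 0$ ($t = \left(8 - 8\right) \left(-3 - 5\right) = 0 \left(-8\right) = 0$)
$K{\left(F \right)} = 0$
$T - K{\left(199 \right)} = 211231 - 0 = 211231 + 0 = 211231$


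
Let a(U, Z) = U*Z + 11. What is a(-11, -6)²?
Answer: 5929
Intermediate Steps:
a(U, Z) = 11 + U*Z
a(-11, -6)² = (11 - 11*(-6))² = (11 + 66)² = 77² = 5929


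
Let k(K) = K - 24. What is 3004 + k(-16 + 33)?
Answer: 2997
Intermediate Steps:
k(K) = -24 + K
3004 + k(-16 + 33) = 3004 + (-24 + (-16 + 33)) = 3004 + (-24 + 17) = 3004 - 7 = 2997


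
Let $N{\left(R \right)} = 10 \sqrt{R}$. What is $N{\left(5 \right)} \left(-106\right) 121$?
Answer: $- 128260 \sqrt{5} \approx -2.868 \cdot 10^{5}$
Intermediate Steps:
$N{\left(5 \right)} \left(-106\right) 121 = 10 \sqrt{5} \left(-106\right) 121 = - 1060 \sqrt{5} \cdot 121 = - 128260 \sqrt{5}$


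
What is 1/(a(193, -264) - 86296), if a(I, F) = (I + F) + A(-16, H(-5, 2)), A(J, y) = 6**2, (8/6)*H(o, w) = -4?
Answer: -1/86331 ≈ -1.1583e-5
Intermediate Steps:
H(o, w) = -3 (H(o, w) = (3/4)*(-4) = -3)
A(J, y) = 36
a(I, F) = 36 + F + I (a(I, F) = (I + F) + 36 = (F + I) + 36 = 36 + F + I)
1/(a(193, -264) - 86296) = 1/((36 - 264 + 193) - 86296) = 1/(-35 - 86296) = 1/(-86331) = -1/86331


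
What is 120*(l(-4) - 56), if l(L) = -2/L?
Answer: -6660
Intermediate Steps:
120*(l(-4) - 56) = 120*(-2/(-4) - 56) = 120*(-2*(-1/4) - 56) = 120*(1/2 - 56) = 120*(-111/2) = -6660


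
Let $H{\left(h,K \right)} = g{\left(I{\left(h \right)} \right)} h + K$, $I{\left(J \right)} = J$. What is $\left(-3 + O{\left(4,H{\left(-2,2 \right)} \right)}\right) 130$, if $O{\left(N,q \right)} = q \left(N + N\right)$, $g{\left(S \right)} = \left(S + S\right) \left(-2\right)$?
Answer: $-14950$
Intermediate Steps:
$g{\left(S \right)} = - 4 S$ ($g{\left(S \right)} = 2 S \left(-2\right) = - 4 S$)
$H{\left(h,K \right)} = K - 4 h^{2}$ ($H{\left(h,K \right)} = - 4 h h + K = - 4 h^{2} + K = K - 4 h^{2}$)
$O{\left(N,q \right)} = 2 N q$ ($O{\left(N,q \right)} = q 2 N = 2 N q$)
$\left(-3 + O{\left(4,H{\left(-2,2 \right)} \right)}\right) 130 = \left(-3 + 2 \cdot 4 \left(2 - 4 \left(-2\right)^{2}\right)\right) 130 = \left(-3 + 2 \cdot 4 \left(2 - 16\right)\right) 130 = \left(-3 + 2 \cdot 4 \left(-14\right)\right) 130 = \left(-3 - 112\right) 130 = \left(-115\right) 130 = -14950$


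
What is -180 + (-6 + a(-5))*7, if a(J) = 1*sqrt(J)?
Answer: -222 + 7*I*sqrt(5) ≈ -222.0 + 15.652*I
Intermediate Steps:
a(J) = sqrt(J)
-180 + (-6 + a(-5))*7 = -180 + (-6 + sqrt(-5))*7 = -180 + (-6 + I*sqrt(5))*7 = -180 + (-42 + 7*I*sqrt(5)) = -222 + 7*I*sqrt(5)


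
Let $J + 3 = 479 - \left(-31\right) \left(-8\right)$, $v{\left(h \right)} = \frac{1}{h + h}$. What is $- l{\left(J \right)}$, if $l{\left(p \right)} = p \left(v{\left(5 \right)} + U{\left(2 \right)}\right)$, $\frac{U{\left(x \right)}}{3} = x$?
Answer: $- \frac{6954}{5} \approx -1390.8$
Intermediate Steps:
$U{\left(x \right)} = 3 x$
$v{\left(h \right)} = \frac{1}{2 h}$
$J = 228$ ($J = -3 + \left(479 - \left(-31\right) \left(-8\right)\right) = -3 + \left(479 - 248\right) = -3 + 231 = 228$)
$l{\left(p \right)} = \frac{61 p}{10}$ ($l{\left(p \right)} = p \left(\frac{1}{2 \cdot 5} + 3 \cdot 2\right) = p \left(\frac{1}{2} \cdot \frac{1}{5} + 6\right) = p \left(\frac{1}{10} + 6\right) = p \frac{61}{10} = \frac{61 p}{10}$)
$- l{\left(J \right)} = - \frac{61 \cdot 228}{10} = \left(-1\right) \frac{6954}{5} = - \frac{6954}{5}$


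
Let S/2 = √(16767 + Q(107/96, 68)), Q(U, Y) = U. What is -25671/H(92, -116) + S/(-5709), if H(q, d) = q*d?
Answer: 25671/10672 - √9658434/68508 ≈ 2.3601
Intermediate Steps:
H(q, d) = d*q
S = √9658434/12 (S = 2*√(16767 + 107/96) = 2*√(1609739/96) = 2*(√9658434/24) = √9658434/12 ≈ 258.98)
-25671/H(92, -116) + S/(-5709) = -25671/((-116*92)) + (√9658434/12)/(-5709) = -25671/(-10672) + (√9658434/12)*(-1/5709) = -25671*(-1/10672) - √9658434/68508 = 25671/10672 - √9658434/68508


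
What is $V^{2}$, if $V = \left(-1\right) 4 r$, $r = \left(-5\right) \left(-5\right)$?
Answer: $10000$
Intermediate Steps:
$r = 25$
$V = -100$ ($V = \left(-1\right) 4 \cdot 25 = \left(-4\right) 25 = -100$)
$V^{2} = \left(-100\right)^{2} = 10000$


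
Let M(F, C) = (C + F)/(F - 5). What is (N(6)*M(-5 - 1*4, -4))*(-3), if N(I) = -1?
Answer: 39/14 ≈ 2.7857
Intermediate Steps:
M(F, C) = (C + F)/(-5 + F)
(N(6)*M(-5 - 1*4, -4))*(-3) = -(-4 + (-5 - 1*4))/(-5 + (-5 - 1*4))*(-3) = -(-4 + (-5 - 4))/(-5 + (-5 - 4))*(-3) = -(-4 - 9)/(-5 - 9)*(-3) = -(-13)/(-14)*(-3) = -(-1)*(-13)/14*(-3) = -1*13/14*(-3) = -13/14*(-3) = 39/14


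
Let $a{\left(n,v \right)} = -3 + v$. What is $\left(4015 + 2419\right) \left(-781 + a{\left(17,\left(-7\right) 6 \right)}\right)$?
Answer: $-5314484$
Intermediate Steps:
$\left(4015 + 2419\right) \left(-781 + a{\left(17,\left(-7\right) 6 \right)}\right) = \left(4015 + 2419\right) \left(-781 - 45\right) = 6434 \left(-781 - 45\right) = 6434 \left(-826\right) = -5314484$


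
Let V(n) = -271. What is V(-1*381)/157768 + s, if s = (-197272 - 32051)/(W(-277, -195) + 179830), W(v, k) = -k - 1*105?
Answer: -348351821/272938640 ≈ -1.2763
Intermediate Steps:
W(v, k) = -105 - k (W(v, k) = -k - 105 = -105 - k)
s = -229323/179920 (s = (-197272 - 32051)/((-105 - 1*(-195)) + 179830) = -229323/((-105 + 195) + 179830) = -229323/(90 + 179830) = -229323/179920 ≈ -1.2746)
V(-1*381)/157768 + s = -271/157768 - 229323/179920 = -348351821/272938640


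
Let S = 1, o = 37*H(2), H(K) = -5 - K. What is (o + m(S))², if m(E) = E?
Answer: 66564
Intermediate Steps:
o = -259 (o = 37*(-5 - 1*2) = 37*(-5 - 2) = 37*(-7) = -259)
(o + m(S))² = (-259 + 1)² = (-258)² = 66564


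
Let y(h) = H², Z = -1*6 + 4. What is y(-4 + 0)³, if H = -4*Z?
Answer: 262144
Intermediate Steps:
Z = -2 (Z = -6 + 4 = -2)
H = 8 (H = -4*(-2) = 8)
y(h) = 64 (y(h) = 8² = 64)
y(-4 + 0)³ = 64³ = 262144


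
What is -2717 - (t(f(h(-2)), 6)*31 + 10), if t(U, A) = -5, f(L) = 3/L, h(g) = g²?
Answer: -2572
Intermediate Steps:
-2717 - (t(f(h(-2)), 6)*31 + 10) = -2717 - (-5*31 + 10) = -2717 - (-155 + 10) = -2717 - 1*(-145) = -2717 + 145 = -2572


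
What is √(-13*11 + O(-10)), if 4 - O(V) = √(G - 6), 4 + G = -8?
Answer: √(-139 - 3*I*√2) ≈ 0.1799 - 11.791*I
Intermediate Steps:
G = -12 (G = -4 - 8 = -12)
O(V) = 4 - 3*I*√2 (O(V) = 4 - √(-12 - 6) = 4 - √(-18) = 4 - 3*I*√2)
√(-13*11 + O(-10)) = √(-13*11 + (4 - 3*I*√2)) = √(-143 + (4 - 3*I*√2)) = √(-139 - 3*I*√2)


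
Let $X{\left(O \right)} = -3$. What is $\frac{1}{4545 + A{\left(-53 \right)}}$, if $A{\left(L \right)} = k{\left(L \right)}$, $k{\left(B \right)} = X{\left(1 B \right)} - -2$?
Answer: $\frac{1}{4544} \approx 0.00022007$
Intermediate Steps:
$k{\left(B \right)} = -1$ ($k{\left(B \right)} = -3 - -2 = -3 + 2 = -1$)
$A{\left(L \right)} = -1$
$\frac{1}{4545 + A{\left(-53 \right)}} = \frac{1}{4545 - 1} = \frac{1}{4544}$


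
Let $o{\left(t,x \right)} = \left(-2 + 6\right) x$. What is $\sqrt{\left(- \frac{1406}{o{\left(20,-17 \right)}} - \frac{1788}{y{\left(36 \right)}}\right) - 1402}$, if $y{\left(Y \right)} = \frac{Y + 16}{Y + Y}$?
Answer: $\frac{i \sqrt{753522042}}{442} \approx 62.105 i$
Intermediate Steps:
$o{\left(t,x \right)} = 4 x$
$y{\left(Y \right)} = \frac{16 + Y}{2 Y}$
$\sqrt{\left(- \frac{1406}{o{\left(20,-17 \right)}} - \frac{1788}{y{\left(36 \right)}}\right) - 1402} = \sqrt{\left(- \frac{1406}{4 \left(-17\right)} - \frac{1788}{\frac{1}{2} \cdot \frac{1}{36} \left(16 + 36\right)}\right) - 1402} = \sqrt{\left(- \frac{1406}{-68} - \frac{1788}{\frac{1}{2} \cdot \frac{1}{36} \cdot 52}\right) - 1402} = \sqrt{\left(\left(-1406\right) \left(- \frac{1}{68}\right) - \frac{1788}{\frac{13}{18}}\right) - 1402} = \sqrt{\left(\frac{703}{34} - \frac{32184}{13}\right) - 1402} = \sqrt{- \frac{1085117}{442} - 1402} = \sqrt{- \frac{1704801}{442}} = \frac{i \sqrt{753522042}}{442}$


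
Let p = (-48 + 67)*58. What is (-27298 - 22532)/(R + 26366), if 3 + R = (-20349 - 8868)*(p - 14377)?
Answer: -24915/193941019 ≈ -0.00012847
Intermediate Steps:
p = 1102 (p = 19*58 = 1102)
R = 387855672 (R = -3 + (-20349 - 8868)*(1102 - 14377) = -3 - 29217*(-13275) = -3 + 387855675 = 387855672)
(-27298 - 22532)/(R + 26366) = (-27298 - 22532)/(387855672 + 26366) = -49830/387882038 = -49830*1/387882038 = -24915/193941019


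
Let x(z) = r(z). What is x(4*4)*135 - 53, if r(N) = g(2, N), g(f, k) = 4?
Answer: 487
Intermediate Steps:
r(N) = 4
x(z) = 4
x(4*4)*135 - 53 = 4*135 - 53 = 540 - 53 = 487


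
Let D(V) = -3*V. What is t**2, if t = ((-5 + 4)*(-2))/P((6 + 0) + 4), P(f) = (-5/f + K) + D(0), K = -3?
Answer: 16/49 ≈ 0.32653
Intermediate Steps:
P(f) = -3 - 5/f (P(f) = (-5/f - 3) - 3*0 = (-3 - 5/f) + 0 = -3 - 5/f)
t = -4/7 (t = ((-5 + 4)*(-2))/(-3 - 5/((6 + 0) + 4)) = (-1*(-2))/(-3 - 5/(6 + 4)) = 2/(-3 - 5/10) = 2/(-3 - 5*1/10) = 2/(-3 - 1/2) = 2/(-7/2) = 2*(-2/7) = -4/7 ≈ -0.57143)
t**2 = (-4/7)**2 = 16/49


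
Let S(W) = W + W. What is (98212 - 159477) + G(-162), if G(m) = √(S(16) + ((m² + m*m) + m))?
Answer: -61265 + √52358 ≈ -61036.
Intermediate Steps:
S(W) = 2*W
G(m) = √(32 + m + 2*m²) (G(m) = √(2*16 + ((m² + m*m) + m)) = √(32 + ((m² + m²) + m)) = √(32 + (2*m² + m)) = √(32 + (m + 2*m²)) = √(32 + m + 2*m²))
(98212 - 159477) + G(-162) = (98212 - 159477) + √(32 - 162 + 2*(-162)²) = -61265 + √(32 - 162 + 2*26244) = -61265 + √(32 - 162 + 52488) = -61265 + √52358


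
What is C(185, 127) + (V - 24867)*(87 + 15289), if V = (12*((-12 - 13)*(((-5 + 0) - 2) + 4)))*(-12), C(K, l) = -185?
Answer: -548415977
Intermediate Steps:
V = -10800 (V = (12*(-25*((-5 - 2) + 4)))*(-12) = (12*(-25*(-7 + 4)))*(-12) = (12*(-25*(-3)))*(-12) = (12*75)*(-12) = 900*(-12) = -10800)
C(185, 127) + (V - 24867)*(87 + 15289) = -185 + (-10800 - 24867)*(87 + 15289) = -185 - 35667*15376 = -185 - 548415792 = -548415977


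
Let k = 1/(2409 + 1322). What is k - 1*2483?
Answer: -9264072/3731 ≈ -2483.0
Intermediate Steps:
k = 1/3731 ≈ 0.00026802
k - 1*2483 = 1/3731 - 1*2483 = 1/3731 - 2483 = -9264072/3731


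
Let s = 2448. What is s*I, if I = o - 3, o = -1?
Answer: -9792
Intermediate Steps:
I = -4 (I = -1 - 3 = -4)
s*I = 2448*(-4) = -9792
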